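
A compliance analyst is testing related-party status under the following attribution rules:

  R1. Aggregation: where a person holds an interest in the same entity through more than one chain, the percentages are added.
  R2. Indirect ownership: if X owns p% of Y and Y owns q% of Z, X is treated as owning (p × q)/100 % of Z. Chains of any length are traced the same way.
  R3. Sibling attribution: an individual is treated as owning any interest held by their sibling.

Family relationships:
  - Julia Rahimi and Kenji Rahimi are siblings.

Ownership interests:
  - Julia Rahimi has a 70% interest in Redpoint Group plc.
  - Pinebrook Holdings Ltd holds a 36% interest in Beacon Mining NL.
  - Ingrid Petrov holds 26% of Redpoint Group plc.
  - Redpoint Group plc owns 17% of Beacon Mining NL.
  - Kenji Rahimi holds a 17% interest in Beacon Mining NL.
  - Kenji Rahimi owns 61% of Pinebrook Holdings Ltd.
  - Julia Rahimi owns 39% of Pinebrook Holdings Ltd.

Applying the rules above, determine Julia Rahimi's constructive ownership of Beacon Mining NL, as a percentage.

By sibling attribution (R3), Julia Rahimi is treated as also owning Kenji Rahimi's interest in Pinebrook Holdings Ltd, giving 39% + 61% = 100%.
By sibling attribution (R3), Julia Rahimi is treated as owning Kenji Rahimi's 17% interest in Beacon Mining NL.
Chain via Pinebrook Holdings Ltd (R2): 100% × 36% = 36% of Beacon Mining NL.
Chain via Redpoint Group plc (R2): 70% × 17% = 11.9% of Beacon Mining NL.
Direct interest in Beacon Mining NL: 17%.
Aggregating (R1): 36% + 11.9% + 17% = 64.9%.

64.9%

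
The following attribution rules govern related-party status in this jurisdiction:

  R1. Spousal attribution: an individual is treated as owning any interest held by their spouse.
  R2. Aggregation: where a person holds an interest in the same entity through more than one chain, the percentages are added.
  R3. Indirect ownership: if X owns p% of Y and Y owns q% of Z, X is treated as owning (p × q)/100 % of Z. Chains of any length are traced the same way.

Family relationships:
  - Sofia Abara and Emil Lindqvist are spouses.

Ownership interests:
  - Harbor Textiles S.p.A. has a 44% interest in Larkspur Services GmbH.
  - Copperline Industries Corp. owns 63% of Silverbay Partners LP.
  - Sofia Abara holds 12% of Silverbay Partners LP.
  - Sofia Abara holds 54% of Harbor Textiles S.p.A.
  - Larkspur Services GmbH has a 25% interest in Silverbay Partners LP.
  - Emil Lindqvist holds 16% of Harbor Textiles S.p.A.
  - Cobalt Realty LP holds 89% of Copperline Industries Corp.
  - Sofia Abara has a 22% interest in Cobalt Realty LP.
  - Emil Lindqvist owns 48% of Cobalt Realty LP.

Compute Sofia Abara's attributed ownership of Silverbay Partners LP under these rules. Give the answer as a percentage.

58.949%

By spousal attribution (R1), Sofia Abara is treated as also owning Emil Lindqvist's interest in Harbor Textiles S.p.A, giving 54% + 16% = 70%.
By spousal attribution (R1), Sofia Abara is treated as also owning Emil Lindqvist's interest in Cobalt Realty LP, giving 22% + 48% = 70%.
Chain via Harbor Textiles S.p.A. → Larkspur Services GmbH (R3): 70% × 44% × 25% = 7.7% of Silverbay Partners LP.
Chain via Cobalt Realty LP → Copperline Industries Corp. (R3): 70% × 89% × 63% = 39.249% of Silverbay Partners LP.
Direct interest in Silverbay Partners LP: 12%.
Aggregating (R2): 7.7% + 39.249% + 12% = 58.949%.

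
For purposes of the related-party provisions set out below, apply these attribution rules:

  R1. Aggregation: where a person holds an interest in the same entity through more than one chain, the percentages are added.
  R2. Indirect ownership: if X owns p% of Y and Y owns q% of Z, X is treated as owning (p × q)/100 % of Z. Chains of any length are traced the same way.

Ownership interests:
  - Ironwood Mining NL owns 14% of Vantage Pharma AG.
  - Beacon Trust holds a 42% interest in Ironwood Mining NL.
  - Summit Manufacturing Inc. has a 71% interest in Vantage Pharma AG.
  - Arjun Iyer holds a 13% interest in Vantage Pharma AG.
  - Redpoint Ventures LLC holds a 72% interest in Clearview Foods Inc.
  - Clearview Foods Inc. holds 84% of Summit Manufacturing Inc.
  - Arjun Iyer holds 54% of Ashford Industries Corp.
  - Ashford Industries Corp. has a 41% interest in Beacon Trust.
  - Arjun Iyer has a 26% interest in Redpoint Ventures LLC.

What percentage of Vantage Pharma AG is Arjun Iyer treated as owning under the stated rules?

Chain via Ashford Industries Corp. → Beacon Trust → Ironwood Mining NL (R2): 54% × 41% × 42% × 14% = 1.301832% of Vantage Pharma AG.
Chain via Redpoint Ventures LLC → Clearview Foods Inc. → Summit Manufacturing Inc. (R2): 26% × 72% × 84% × 71% = 11.164608% of Vantage Pharma AG.
Direct interest in Vantage Pharma AG: 13%.
Aggregating (R1): 1.301832% + 11.164608% + 13% = 25.46644%.

25.46644%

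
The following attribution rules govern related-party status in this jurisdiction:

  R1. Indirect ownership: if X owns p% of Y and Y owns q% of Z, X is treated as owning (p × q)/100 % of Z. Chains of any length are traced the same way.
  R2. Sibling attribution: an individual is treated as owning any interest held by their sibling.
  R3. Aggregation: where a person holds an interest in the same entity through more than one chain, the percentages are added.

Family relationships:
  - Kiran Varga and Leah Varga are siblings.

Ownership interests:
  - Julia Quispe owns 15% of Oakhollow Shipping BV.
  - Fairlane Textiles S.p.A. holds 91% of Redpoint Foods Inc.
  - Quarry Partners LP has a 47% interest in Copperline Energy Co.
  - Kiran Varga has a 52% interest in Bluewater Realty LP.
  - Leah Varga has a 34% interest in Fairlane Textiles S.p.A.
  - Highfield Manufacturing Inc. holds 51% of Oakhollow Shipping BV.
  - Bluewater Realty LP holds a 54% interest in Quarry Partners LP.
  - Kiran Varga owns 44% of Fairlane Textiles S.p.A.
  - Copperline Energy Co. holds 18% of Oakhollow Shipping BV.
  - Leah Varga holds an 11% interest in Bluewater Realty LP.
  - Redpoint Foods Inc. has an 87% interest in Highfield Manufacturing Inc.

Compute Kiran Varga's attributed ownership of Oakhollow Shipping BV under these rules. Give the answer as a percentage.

By sibling attribution (R2), Kiran Varga is treated as also owning Leah Varga's interest in Fairlane Textiles S.p.A, giving 44% + 34% = 78%.
By sibling attribution (R2), Kiran Varga is treated as also owning Leah Varga's interest in Bluewater Realty LP, giving 52% + 11% = 63%.
Chain via Fairlane Textiles S.p.A. → Redpoint Foods Inc. → Highfield Manufacturing Inc. (R1): 78% × 91% × 87% × 51% = 31.493826% of Oakhollow Shipping BV.
Chain via Bluewater Realty LP → Quarry Partners LP → Copperline Energy Co. (R1): 63% × 54% × 47% × 18% = 2.878092% of Oakhollow Shipping BV.
Aggregating (R3): 31.493826% + 2.878092% = 34.371918%.

34.371918%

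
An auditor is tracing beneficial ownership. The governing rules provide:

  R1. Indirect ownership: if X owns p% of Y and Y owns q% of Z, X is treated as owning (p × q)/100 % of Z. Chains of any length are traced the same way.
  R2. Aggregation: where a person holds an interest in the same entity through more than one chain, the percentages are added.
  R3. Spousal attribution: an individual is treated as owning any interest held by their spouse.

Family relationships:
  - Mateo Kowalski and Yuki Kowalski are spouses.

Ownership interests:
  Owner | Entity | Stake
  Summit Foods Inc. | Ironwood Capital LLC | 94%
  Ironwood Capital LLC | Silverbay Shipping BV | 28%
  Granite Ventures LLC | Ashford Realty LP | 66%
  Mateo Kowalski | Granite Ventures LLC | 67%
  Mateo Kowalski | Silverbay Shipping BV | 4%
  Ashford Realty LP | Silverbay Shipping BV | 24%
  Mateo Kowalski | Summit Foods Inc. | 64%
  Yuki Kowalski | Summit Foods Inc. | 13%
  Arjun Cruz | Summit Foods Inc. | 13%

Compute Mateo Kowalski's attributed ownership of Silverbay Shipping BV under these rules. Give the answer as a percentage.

By spousal attribution (R3), Mateo Kowalski is treated as also owning Yuki Kowalski's interest in Summit Foods Inc, giving 64% + 13% = 77%.
Chain via Summit Foods Inc. → Ironwood Capital LLC (R1): 77% × 94% × 28% = 20.2664% of Silverbay Shipping BV.
Chain via Granite Ventures LLC → Ashford Realty LP (R1): 67% × 66% × 24% = 10.6128% of Silverbay Shipping BV.
Direct interest in Silverbay Shipping BV: 4%.
Aggregating (R2): 20.2664% + 10.6128% + 4% = 34.8792%.

34.8792%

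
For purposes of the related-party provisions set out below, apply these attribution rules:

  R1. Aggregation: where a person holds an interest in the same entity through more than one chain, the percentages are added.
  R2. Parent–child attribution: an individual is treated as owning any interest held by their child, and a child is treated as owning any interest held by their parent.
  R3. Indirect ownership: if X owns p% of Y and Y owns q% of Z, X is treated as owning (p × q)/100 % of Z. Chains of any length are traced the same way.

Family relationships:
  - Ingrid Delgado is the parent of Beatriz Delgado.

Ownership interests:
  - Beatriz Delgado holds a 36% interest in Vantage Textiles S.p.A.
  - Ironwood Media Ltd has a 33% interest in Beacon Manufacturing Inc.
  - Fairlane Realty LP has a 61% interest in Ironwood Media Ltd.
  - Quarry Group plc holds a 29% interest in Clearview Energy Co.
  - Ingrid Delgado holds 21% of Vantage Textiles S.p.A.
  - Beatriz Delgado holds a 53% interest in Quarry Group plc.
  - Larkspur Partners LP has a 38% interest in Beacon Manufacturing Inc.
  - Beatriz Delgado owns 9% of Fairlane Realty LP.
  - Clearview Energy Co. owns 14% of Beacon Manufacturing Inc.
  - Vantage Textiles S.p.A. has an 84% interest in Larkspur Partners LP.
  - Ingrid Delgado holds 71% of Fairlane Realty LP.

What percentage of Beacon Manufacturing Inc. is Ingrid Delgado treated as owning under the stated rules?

36.4502%

By parent–child attribution (R2), Ingrid Delgado is treated as also owning Beatriz Delgado's interest in Fairlane Realty LP, giving 71% + 9% = 80%.
By parent–child attribution (R2), Ingrid Delgado is treated as also owning Beatriz Delgado's interest in Vantage Textiles S.p.A, giving 21% + 36% = 57%.
By parent–child attribution (R2), Ingrid Delgado is treated as owning Beatriz Delgado's 53% interest in Quarry Group plc.
Chain via Fairlane Realty LP → Ironwood Media Ltd (R3): 80% × 61% × 33% = 16.104% of Beacon Manufacturing Inc.
Chain via Vantage Textiles S.p.A. → Larkspur Partners LP (R3): 57% × 84% × 38% = 18.1944% of Beacon Manufacturing Inc.
Chain via Quarry Group plc → Clearview Energy Co. (R3): 53% × 29% × 14% = 2.1518% of Beacon Manufacturing Inc.
Aggregating (R1): 16.104% + 18.1944% + 2.1518% = 36.4502%.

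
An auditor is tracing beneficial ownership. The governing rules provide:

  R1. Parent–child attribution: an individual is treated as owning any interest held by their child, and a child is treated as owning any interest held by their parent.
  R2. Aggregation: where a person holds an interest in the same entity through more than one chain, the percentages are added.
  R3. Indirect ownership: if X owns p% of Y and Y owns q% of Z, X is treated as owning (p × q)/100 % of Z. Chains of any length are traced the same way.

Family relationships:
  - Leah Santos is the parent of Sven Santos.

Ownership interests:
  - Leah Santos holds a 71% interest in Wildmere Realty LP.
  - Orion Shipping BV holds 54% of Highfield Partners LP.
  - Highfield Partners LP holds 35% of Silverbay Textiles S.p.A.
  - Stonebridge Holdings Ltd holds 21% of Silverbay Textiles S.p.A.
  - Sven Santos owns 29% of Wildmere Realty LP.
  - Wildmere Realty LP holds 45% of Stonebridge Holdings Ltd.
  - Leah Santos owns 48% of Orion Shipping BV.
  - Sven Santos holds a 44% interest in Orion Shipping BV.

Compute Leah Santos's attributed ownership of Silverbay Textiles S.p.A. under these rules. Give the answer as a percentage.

By parent–child attribution (R1), Leah Santos is treated as also owning Sven Santos's interest in Wildmere Realty LP, giving 71% + 29% = 100%.
By parent–child attribution (R1), Leah Santos is treated as also owning Sven Santos's interest in Orion Shipping BV, giving 48% + 44% = 92%.
Chain via Wildmere Realty LP → Stonebridge Holdings Ltd (R3): 100% × 45% × 21% = 9.45% of Silverbay Textiles S.p.A.
Chain via Orion Shipping BV → Highfield Partners LP (R3): 92% × 54% × 35% = 17.388% of Silverbay Textiles S.p.A.
Aggregating (R2): 9.45% + 17.388% = 26.838%.

26.838%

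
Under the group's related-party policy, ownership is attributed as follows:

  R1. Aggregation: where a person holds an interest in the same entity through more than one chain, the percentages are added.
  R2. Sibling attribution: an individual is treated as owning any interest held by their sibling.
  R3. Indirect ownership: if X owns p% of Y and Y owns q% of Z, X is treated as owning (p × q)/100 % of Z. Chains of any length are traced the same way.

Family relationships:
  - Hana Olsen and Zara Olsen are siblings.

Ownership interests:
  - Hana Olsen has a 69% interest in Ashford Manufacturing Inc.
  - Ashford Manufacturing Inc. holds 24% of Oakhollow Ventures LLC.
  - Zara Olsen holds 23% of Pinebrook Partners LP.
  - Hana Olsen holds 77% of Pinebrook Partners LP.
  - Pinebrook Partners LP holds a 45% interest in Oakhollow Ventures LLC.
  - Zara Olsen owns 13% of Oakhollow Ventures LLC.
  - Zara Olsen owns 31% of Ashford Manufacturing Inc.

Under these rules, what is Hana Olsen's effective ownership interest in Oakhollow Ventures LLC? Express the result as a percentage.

By sibling attribution (R2), Hana Olsen is treated as also owning Zara Olsen's interest in Ashford Manufacturing Inc, giving 69% + 31% = 100%.
By sibling attribution (R2), Hana Olsen is treated as also owning Zara Olsen's interest in Pinebrook Partners LP, giving 77% + 23% = 100%.
By sibling attribution (R2), Hana Olsen is treated as owning Zara Olsen's 13% interest in Oakhollow Ventures LLC.
Chain via Ashford Manufacturing Inc. (R3): 100% × 24% = 24% of Oakhollow Ventures LLC.
Chain via Pinebrook Partners LP (R3): 100% × 45% = 45% of Oakhollow Ventures LLC.
Direct interest in Oakhollow Ventures LLC: 13%.
Aggregating (R1): 24% + 45% + 13% = 82%.

82%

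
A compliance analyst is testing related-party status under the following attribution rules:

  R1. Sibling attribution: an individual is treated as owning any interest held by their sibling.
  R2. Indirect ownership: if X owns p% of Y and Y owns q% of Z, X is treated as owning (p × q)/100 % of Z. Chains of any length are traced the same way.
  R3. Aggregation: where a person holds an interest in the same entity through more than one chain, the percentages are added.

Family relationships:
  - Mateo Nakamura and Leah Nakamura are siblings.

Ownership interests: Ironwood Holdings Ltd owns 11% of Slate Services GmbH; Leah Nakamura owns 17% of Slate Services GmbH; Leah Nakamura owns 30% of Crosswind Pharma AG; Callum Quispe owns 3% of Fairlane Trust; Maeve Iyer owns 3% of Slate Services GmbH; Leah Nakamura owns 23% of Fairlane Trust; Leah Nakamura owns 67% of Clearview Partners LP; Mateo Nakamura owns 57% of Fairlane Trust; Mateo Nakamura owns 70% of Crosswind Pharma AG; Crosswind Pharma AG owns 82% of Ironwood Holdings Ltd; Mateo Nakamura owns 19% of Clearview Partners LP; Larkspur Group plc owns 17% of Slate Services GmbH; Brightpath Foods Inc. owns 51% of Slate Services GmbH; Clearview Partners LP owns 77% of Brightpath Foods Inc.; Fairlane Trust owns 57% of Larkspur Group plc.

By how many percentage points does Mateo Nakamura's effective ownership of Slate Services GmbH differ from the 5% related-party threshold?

By sibling attribution (R1), Mateo Nakamura is treated as also owning Leah Nakamura's interest in Clearview Partners LP, giving 19% + 67% = 86%.
By sibling attribution (R1), Mateo Nakamura is treated as also owning Leah Nakamura's interest in Crosswind Pharma AG, giving 70% + 30% = 100%.
By sibling attribution (R1), Mateo Nakamura is treated as also owning Leah Nakamura's interest in Fairlane Trust, giving 57% + 23% = 80%.
By sibling attribution (R1), Mateo Nakamura is treated as owning Leah Nakamura's 17% interest in Slate Services GmbH.
Chain via Clearview Partners LP → Brightpath Foods Inc. (R2): 86% × 77% × 51% = 33.7722% of Slate Services GmbH.
Chain via Crosswind Pharma AG → Ironwood Holdings Ltd (R2): 100% × 82% × 11% = 9.02% of Slate Services GmbH.
Chain via Fairlane Trust → Larkspur Group plc (R2): 80% × 57% × 17% = 7.752% of Slate Services GmbH.
Direct interest in Slate Services GmbH: 17%.
Aggregating (R3): 33.7722% + 9.02% + 7.752% + 17% = 67.5442%.
67.5442% exceeds the 5% threshold by 62.5442 percentage points.

62.5442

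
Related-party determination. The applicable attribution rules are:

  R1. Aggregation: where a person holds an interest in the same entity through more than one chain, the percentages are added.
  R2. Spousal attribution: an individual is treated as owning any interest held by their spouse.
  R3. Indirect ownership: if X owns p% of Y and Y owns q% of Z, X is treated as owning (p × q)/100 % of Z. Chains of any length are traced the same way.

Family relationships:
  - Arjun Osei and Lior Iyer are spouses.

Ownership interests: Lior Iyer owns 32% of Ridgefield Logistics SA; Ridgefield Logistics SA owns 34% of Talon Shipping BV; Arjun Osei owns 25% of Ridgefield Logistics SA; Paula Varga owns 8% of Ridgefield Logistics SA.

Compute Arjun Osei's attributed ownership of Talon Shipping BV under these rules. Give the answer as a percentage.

19.38%

By spousal attribution (R2), Arjun Osei is treated as also owning Lior Iyer's interest in Ridgefield Logistics SA, giving 25% + 32% = 57%.
Chain via Ridgefield Logistics SA (R3): 57% × 34% = 19.38% of Talon Shipping BV.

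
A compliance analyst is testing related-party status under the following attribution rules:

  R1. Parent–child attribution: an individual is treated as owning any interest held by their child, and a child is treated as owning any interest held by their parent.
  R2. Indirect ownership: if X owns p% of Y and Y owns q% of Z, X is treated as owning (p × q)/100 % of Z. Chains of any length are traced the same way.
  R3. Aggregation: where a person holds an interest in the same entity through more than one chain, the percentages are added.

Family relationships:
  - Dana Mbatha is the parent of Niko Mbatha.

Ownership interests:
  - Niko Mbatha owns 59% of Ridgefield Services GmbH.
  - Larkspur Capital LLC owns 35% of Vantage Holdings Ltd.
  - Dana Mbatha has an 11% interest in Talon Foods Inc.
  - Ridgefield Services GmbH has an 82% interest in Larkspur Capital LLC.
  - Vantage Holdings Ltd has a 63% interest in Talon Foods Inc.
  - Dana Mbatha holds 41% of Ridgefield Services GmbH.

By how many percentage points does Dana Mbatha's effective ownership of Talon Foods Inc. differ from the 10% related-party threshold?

19.081

By parent–child attribution (R1), Dana Mbatha is treated as also owning Niko Mbatha's interest in Ridgefield Services GmbH, giving 41% + 59% = 100%.
Chain via Ridgefield Services GmbH → Larkspur Capital LLC → Vantage Holdings Ltd (R2): 100% × 82% × 35% × 63% = 18.081% of Talon Foods Inc.
Direct interest in Talon Foods Inc: 11%.
Aggregating (R3): 18.081% + 11% = 29.081%.
29.081% exceeds the 10% threshold by 19.081 percentage points.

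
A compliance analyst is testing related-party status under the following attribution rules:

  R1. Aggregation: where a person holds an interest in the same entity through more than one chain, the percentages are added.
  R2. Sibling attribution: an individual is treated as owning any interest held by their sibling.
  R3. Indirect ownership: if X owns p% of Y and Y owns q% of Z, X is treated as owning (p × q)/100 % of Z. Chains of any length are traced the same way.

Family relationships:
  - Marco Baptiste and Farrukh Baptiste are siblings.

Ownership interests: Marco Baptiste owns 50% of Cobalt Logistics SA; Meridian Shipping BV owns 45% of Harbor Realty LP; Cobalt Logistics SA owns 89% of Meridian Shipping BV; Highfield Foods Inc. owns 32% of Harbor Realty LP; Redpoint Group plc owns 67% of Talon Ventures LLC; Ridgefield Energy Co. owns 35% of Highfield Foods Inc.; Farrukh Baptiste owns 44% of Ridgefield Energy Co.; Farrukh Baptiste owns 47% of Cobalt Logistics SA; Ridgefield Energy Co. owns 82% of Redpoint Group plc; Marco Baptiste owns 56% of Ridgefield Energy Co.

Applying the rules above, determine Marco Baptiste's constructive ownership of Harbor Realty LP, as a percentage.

By sibling attribution (R2), Marco Baptiste is treated as also owning Farrukh Baptiste's interest in Cobalt Logistics SA, giving 50% + 47% = 97%.
By sibling attribution (R2), Marco Baptiste is treated as also owning Farrukh Baptiste's interest in Ridgefield Energy Co, giving 56% + 44% = 100%.
Chain via Cobalt Logistics SA → Meridian Shipping BV (R3): 97% × 89% × 45% = 38.8485% of Harbor Realty LP.
Chain via Ridgefield Energy Co. → Highfield Foods Inc. (R3): 100% × 35% × 32% = 11.2% of Harbor Realty LP.
Aggregating (R1): 38.8485% + 11.2% = 50.0485%.

50.0485%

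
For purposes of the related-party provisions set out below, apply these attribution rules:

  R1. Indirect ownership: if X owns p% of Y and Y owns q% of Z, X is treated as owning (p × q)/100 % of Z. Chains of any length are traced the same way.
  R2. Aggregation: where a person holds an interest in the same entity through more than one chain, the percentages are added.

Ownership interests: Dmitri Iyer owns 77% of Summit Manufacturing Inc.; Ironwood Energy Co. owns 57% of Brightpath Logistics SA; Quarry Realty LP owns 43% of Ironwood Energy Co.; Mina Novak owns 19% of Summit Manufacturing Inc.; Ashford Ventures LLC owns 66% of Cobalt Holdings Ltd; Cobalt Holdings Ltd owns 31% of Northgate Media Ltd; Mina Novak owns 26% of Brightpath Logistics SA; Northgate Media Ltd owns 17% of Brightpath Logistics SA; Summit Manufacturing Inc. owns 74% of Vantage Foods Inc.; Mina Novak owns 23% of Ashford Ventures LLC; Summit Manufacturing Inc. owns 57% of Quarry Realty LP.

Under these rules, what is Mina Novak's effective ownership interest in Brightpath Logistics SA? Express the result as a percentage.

29.454419%

Chain via Ashford Ventures LLC → Cobalt Holdings Ltd → Northgate Media Ltd (R1): 23% × 66% × 31% × 17% = 0.799986% of Brightpath Logistics SA.
Chain via Summit Manufacturing Inc. → Quarry Realty LP → Ironwood Energy Co. (R1): 19% × 57% × 43% × 57% = 2.654433% of Brightpath Logistics SA.
Direct interest in Brightpath Logistics SA: 26%.
Aggregating (R2): 0.799986% + 2.654433% + 26% = 29.454419%.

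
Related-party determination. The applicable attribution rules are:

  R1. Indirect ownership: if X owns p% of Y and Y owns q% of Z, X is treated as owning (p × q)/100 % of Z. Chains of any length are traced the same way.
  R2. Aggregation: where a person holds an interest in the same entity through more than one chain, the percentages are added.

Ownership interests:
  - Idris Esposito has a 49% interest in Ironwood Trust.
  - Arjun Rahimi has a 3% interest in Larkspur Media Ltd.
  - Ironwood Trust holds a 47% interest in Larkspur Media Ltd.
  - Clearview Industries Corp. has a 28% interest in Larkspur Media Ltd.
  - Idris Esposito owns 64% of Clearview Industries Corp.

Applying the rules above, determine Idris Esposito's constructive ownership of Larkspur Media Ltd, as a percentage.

Chain via Ironwood Trust (R1): 49% × 47% = 23.03% of Larkspur Media Ltd.
Chain via Clearview Industries Corp. (R1): 64% × 28% = 17.92% of Larkspur Media Ltd.
Aggregating (R2): 23.03% + 17.92% = 40.95%.

40.95%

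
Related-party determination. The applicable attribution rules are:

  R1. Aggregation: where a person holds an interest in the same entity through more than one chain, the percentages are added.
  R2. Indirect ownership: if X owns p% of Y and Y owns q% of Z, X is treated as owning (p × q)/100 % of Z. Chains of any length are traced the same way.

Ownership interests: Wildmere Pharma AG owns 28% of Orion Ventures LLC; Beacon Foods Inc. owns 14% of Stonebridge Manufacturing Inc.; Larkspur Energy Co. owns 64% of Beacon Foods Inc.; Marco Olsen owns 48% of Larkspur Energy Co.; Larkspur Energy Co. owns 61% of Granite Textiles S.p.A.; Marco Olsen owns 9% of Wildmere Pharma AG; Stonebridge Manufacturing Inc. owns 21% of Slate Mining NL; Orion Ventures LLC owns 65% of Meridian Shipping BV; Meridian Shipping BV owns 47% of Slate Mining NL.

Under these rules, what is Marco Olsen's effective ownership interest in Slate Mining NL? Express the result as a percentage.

1.673028%

Chain via Wildmere Pharma AG → Orion Ventures LLC → Meridian Shipping BV (R2): 9% × 28% × 65% × 47% = 0.76986% of Slate Mining NL.
Chain via Larkspur Energy Co. → Beacon Foods Inc. → Stonebridge Manufacturing Inc. (R2): 48% × 64% × 14% × 21% = 0.903168% of Slate Mining NL.
Aggregating (R1): 0.76986% + 0.903168% = 1.673028%.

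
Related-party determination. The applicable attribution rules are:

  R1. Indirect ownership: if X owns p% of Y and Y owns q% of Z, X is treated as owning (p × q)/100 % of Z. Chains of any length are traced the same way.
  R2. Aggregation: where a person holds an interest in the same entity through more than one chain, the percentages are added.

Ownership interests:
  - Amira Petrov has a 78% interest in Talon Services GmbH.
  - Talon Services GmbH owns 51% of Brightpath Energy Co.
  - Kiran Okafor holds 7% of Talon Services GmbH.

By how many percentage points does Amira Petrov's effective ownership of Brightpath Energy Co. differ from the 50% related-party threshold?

Chain via Talon Services GmbH (R1): 78% × 51% = 39.78% of Brightpath Energy Co.
39.78% falls short of the 50% threshold by 10.22 percentage points.

10.22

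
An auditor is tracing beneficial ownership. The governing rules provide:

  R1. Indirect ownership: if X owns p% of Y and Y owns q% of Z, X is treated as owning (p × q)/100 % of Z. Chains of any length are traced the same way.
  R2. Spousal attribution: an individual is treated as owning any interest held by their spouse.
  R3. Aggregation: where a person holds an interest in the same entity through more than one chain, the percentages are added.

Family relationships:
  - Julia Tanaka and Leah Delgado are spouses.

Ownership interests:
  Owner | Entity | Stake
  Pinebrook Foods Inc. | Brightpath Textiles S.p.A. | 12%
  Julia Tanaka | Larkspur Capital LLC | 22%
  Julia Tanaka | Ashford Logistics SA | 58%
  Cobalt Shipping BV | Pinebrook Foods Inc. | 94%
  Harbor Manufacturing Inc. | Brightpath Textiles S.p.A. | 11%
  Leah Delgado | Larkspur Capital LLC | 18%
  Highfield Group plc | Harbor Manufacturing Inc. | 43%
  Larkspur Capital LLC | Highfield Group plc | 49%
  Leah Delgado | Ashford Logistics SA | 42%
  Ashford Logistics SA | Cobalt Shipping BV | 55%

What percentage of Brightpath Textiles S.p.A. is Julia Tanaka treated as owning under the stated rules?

7.13108%

By spousal attribution (R2), Julia Tanaka is treated as also owning Leah Delgado's interest in Larkspur Capital LLC, giving 22% + 18% = 40%.
By spousal attribution (R2), Julia Tanaka is treated as also owning Leah Delgado's interest in Ashford Logistics SA, giving 58% + 42% = 100%.
Chain via Larkspur Capital LLC → Highfield Group plc → Harbor Manufacturing Inc. (R1): 40% × 49% × 43% × 11% = 0.92708% of Brightpath Textiles S.p.A.
Chain via Ashford Logistics SA → Cobalt Shipping BV → Pinebrook Foods Inc. (R1): 100% × 55% × 94% × 12% = 6.204% of Brightpath Textiles S.p.A.
Aggregating (R3): 0.92708% + 6.204% = 7.13108%.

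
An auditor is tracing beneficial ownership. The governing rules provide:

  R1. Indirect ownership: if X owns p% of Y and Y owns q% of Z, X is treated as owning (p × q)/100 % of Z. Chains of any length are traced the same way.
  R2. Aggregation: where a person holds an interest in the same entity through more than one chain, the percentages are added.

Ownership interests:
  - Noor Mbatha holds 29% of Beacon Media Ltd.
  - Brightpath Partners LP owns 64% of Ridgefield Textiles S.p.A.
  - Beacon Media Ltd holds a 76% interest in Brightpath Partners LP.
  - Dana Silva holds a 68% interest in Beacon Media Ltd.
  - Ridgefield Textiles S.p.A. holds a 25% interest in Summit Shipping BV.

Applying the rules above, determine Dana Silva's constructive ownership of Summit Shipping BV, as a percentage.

8.2688%

Chain via Beacon Media Ltd → Brightpath Partners LP → Ridgefield Textiles S.p.A. (R1): 68% × 76% × 64% × 25% = 8.2688% of Summit Shipping BV.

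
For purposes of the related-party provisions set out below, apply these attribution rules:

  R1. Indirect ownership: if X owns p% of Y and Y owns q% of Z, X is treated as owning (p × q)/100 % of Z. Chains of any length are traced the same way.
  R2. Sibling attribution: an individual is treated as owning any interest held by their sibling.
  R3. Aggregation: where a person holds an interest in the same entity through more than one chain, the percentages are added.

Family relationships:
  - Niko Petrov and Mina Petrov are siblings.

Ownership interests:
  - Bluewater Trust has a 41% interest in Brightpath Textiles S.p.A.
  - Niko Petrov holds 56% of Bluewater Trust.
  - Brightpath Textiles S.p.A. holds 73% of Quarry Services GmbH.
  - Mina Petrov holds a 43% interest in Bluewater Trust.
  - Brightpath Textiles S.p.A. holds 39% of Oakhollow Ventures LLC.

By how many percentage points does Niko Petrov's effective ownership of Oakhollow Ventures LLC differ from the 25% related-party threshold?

By sibling attribution (R2), Niko Petrov is treated as also owning Mina Petrov's interest in Bluewater Trust, giving 56% + 43% = 99%.
Chain via Bluewater Trust → Brightpath Textiles S.p.A. (R1): 99% × 41% × 39% = 15.8301% of Oakhollow Ventures LLC.
15.8301% falls short of the 25% threshold by 9.1699 percentage points.

9.1699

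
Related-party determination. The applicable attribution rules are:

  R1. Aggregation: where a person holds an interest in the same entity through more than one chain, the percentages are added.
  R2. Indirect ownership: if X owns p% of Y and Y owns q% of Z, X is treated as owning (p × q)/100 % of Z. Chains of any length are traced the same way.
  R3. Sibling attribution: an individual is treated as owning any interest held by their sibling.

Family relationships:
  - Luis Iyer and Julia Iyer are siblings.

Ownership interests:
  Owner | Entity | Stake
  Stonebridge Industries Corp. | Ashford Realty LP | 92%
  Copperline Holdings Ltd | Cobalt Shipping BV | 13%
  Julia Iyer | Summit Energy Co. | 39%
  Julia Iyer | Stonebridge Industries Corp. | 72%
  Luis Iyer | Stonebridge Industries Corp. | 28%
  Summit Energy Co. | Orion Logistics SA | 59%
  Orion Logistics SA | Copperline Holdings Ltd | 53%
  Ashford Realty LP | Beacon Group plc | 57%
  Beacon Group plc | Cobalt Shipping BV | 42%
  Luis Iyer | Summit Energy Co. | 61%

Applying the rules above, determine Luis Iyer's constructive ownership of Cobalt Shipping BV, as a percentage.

26.0899%

By sibling attribution (R3), Luis Iyer is treated as also owning Julia Iyer's interest in Stonebridge Industries Corp, giving 28% + 72% = 100%.
By sibling attribution (R3), Luis Iyer is treated as also owning Julia Iyer's interest in Summit Energy Co, giving 61% + 39% = 100%.
Chain via Stonebridge Industries Corp. → Ashford Realty LP → Beacon Group plc (R2): 100% × 92% × 57% × 42% = 22.0248% of Cobalt Shipping BV.
Chain via Summit Energy Co. → Orion Logistics SA → Copperline Holdings Ltd (R2): 100% × 59% × 53% × 13% = 4.0651% of Cobalt Shipping BV.
Aggregating (R1): 22.0248% + 4.0651% = 26.0899%.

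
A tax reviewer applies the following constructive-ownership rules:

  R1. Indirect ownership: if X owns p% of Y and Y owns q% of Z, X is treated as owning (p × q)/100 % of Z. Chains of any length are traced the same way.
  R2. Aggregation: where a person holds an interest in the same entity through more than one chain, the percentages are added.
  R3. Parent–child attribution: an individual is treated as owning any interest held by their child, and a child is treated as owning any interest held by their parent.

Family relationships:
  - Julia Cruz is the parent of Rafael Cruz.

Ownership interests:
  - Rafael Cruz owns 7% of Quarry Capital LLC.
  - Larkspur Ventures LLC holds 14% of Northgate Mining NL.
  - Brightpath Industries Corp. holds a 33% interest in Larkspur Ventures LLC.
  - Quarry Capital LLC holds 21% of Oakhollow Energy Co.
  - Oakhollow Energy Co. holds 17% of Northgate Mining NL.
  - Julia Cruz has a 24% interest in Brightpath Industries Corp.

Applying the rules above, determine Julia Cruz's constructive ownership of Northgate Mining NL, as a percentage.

1.3587%

By parent–child attribution (R3), Julia Cruz is treated as owning Rafael Cruz's 7% interest in Quarry Capital LLC.
Chain via Brightpath Industries Corp. → Larkspur Ventures LLC (R1): 24% × 33% × 14% = 1.1088% of Northgate Mining NL.
Chain via Quarry Capital LLC → Oakhollow Energy Co. (R1): 7% × 21% × 17% = 0.2499% of Northgate Mining NL.
Aggregating (R2): 1.1088% + 0.2499% = 1.3587%.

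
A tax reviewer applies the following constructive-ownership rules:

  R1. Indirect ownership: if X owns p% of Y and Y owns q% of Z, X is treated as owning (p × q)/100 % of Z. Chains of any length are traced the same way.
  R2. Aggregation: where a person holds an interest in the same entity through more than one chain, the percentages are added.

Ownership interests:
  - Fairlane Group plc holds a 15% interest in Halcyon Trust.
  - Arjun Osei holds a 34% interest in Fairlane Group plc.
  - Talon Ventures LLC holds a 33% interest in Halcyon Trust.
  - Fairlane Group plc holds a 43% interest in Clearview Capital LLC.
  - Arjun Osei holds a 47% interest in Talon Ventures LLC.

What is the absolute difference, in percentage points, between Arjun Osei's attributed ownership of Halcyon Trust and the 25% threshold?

4.39

Chain via Talon Ventures LLC (R1): 47% × 33% = 15.51% of Halcyon Trust.
Chain via Fairlane Group plc (R1): 34% × 15% = 5.1% of Halcyon Trust.
Aggregating (R2): 15.51% + 5.1% = 20.61%.
20.61% falls short of the 25% threshold by 4.39 percentage points.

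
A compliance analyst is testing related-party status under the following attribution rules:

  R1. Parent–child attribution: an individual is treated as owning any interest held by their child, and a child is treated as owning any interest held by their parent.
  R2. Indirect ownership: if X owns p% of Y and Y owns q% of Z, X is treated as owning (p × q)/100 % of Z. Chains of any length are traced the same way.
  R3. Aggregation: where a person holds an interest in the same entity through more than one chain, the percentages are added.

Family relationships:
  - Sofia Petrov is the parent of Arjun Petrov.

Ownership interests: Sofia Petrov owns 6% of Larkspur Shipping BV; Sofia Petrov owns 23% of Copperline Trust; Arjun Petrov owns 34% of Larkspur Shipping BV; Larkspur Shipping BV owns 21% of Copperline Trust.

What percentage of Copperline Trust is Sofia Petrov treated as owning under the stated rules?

By parent–child attribution (R1), Sofia Petrov is treated as also owning Arjun Petrov's interest in Larkspur Shipping BV, giving 6% + 34% = 40%.
Chain via Larkspur Shipping BV (R2): 40% × 21% = 8.4% of Copperline Trust.
Direct interest in Copperline Trust: 23%.
Aggregating (R3): 8.4% + 23% = 31.4%.

31.4%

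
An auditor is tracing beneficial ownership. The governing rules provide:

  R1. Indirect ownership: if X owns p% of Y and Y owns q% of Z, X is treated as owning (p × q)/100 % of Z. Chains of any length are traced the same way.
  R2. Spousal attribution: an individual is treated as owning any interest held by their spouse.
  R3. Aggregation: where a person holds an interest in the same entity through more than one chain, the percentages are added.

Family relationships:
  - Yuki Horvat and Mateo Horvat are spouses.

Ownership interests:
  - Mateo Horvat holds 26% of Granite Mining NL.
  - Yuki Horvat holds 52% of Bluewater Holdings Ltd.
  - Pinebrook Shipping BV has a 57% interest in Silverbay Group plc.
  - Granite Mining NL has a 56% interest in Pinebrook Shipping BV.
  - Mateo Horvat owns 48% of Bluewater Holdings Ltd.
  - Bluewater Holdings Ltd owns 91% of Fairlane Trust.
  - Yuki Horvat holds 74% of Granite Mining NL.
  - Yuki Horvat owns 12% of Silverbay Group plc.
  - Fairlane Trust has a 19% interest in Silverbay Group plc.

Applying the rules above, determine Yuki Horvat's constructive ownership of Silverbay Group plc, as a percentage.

By spousal attribution (R2), Yuki Horvat is treated as also owning Mateo Horvat's interest in Granite Mining NL, giving 74% + 26% = 100%.
By spousal attribution (R2), Yuki Horvat is treated as also owning Mateo Horvat's interest in Bluewater Holdings Ltd, giving 52% + 48% = 100%.
Chain via Granite Mining NL → Pinebrook Shipping BV (R1): 100% × 56% × 57% = 31.92% of Silverbay Group plc.
Chain via Bluewater Holdings Ltd → Fairlane Trust (R1): 100% × 91% × 19% = 17.29% of Silverbay Group plc.
Direct interest in Silverbay Group plc: 12%.
Aggregating (R3): 31.92% + 17.29% + 12% = 61.21%.

61.21%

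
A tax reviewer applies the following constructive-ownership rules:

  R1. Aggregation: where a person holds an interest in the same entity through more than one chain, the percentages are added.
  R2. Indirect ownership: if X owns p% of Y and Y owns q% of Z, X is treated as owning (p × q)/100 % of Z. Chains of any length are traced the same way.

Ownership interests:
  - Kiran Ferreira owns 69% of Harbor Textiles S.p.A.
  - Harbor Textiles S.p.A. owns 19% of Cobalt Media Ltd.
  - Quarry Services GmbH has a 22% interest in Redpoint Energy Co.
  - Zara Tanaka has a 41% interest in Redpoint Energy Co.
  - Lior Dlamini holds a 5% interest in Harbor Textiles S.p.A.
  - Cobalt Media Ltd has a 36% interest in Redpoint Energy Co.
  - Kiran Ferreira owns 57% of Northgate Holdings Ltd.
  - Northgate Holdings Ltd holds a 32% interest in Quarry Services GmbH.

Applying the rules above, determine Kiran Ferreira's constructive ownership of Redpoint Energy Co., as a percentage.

8.7324%

Chain via Harbor Textiles S.p.A. → Cobalt Media Ltd (R2): 69% × 19% × 36% = 4.7196% of Redpoint Energy Co.
Chain via Northgate Holdings Ltd → Quarry Services GmbH (R2): 57% × 32% × 22% = 4.0128% of Redpoint Energy Co.
Aggregating (R1): 4.7196% + 4.0128% = 8.7324%.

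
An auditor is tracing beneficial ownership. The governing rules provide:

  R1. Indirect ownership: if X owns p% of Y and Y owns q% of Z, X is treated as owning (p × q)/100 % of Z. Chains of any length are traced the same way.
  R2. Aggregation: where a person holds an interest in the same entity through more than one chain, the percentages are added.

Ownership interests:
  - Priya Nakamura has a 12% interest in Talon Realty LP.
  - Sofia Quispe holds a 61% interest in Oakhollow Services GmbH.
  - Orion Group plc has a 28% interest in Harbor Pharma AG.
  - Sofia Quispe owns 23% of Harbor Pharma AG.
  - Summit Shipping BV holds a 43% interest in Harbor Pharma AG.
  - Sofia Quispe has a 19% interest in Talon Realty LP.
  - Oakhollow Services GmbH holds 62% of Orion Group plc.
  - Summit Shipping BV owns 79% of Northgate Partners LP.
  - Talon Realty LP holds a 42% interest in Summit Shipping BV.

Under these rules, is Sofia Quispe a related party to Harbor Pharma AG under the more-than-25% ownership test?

Yes

Chain via Talon Realty LP → Summit Shipping BV (R1): 19% × 42% × 43% = 3.4314% of Harbor Pharma AG.
Chain via Oakhollow Services GmbH → Orion Group plc (R1): 61% × 62% × 28% = 10.5896% of Harbor Pharma AG.
Direct interest in Harbor Pharma AG: 23%.
Aggregating (R2): 3.4314% + 10.5896% + 23% = 37.021%.
37.021% exceeds the 25% threshold, so Sofia is a related party to Harbor Pharma AG.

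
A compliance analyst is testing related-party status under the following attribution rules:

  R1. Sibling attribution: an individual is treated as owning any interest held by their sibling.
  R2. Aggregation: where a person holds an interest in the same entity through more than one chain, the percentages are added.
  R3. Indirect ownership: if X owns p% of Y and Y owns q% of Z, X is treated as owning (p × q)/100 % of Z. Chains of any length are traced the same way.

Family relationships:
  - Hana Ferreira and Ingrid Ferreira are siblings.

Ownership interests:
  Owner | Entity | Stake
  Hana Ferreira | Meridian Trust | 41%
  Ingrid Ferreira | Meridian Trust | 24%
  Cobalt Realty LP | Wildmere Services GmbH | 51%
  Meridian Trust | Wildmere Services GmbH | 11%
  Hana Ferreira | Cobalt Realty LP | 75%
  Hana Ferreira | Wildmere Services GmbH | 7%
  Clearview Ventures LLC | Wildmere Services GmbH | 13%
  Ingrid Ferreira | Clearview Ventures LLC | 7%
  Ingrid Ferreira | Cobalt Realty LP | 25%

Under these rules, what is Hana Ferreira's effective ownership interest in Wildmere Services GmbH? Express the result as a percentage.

66.06%

By sibling attribution (R1), Hana Ferreira is treated as also owning Ingrid Ferreira's interest in Cobalt Realty LP, giving 75% + 25% = 100%.
By sibling attribution (R1), Hana Ferreira is treated as also owning Ingrid Ferreira's interest in Meridian Trust, giving 41% + 24% = 65%.
By sibling attribution (R1), Hana Ferreira is treated as owning Ingrid Ferreira's 7% interest in Clearview Ventures LLC.
Chain via Cobalt Realty LP (R3): 100% × 51% = 51% of Wildmere Services GmbH.
Chain via Meridian Trust (R3): 65% × 11% = 7.15% of Wildmere Services GmbH.
Direct interest in Wildmere Services GmbH: 7%.
Chain via Clearview Ventures LLC (R3): 7% × 13% = 0.91% of Wildmere Services GmbH.
Aggregating (R2): 51% + 7.15% + 7% + 0.91% = 66.06%.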